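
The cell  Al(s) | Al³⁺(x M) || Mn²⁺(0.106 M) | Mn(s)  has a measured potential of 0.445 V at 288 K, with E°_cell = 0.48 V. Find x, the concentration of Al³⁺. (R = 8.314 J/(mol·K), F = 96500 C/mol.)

From the Nernst equation, ln Q = nF(E° − E)/RT = 6×96500×(0.48 − 0.445)/(8.314×288) = 8.463, so Q = 4740.
With Q = [Al³⁺]^2/[Mn²⁺]^3 and the known concentrations, [Al³⁺]^2 in the numerator gives [Al³⁺] = 2.4 M.

2.4 M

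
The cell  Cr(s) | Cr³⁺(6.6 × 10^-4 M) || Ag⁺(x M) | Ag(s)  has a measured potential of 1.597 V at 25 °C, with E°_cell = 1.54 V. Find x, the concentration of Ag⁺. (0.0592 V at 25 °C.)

From the Nernst equation, log Q = n(E° − E)/0.0592 = 3(1.54 − 1.597)/0.0592 = -2.889, so Q = 0.00129.
With Q = [Cr³⁺]/[Ag⁺]^3 and the known concentrations, [Ag⁺]^3 in the denominator gives [Ag⁺] = 0.8 M.

0.8 M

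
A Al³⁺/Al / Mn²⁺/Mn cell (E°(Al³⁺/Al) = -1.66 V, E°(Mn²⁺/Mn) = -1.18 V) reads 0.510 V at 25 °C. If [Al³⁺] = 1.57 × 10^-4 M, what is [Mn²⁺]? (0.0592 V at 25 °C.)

From the Nernst equation, log Q = n(E° − E)/0.0592 = 6(0.48 − 0.510)/0.0592 = -3.041, so Q = 9.11 × 10^-4.
With Q = [Al³⁺]^2/[Mn²⁺]^3 and the known concentrations, [Mn²⁺]^3 in the denominator gives [Mn²⁺] = 0.03 M.

0.03 M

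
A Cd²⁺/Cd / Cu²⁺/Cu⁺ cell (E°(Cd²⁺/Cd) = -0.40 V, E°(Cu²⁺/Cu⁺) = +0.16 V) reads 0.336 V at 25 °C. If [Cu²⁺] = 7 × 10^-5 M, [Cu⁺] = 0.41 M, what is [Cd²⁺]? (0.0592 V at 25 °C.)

1.1 M

From the Nernst equation, log Q = n(E° − E)/0.0592 = 2(0.56 − 0.336)/0.0592 = 7.568, so Q = 3.69 × 10^7.
With Q = [Cd²⁺]·[Cu⁺]^2/[Cu²⁺]^2 and the known concentrations, [Cd²⁺] in the numerator gives [Cd²⁺] = 1.1 M.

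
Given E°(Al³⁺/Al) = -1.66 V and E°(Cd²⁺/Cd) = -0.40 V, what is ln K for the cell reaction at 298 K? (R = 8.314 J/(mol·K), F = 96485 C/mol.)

E°_cell = -0.40 − (-1.66) = 1.26 V, with n = 6 electrons transferred.
At equilibrium E = 0, so the Nernst equation gives ln K = nFE°/RT = (6)(96485)(1.26)/((8.314)(298)) = 294.41.

ln K = 294.4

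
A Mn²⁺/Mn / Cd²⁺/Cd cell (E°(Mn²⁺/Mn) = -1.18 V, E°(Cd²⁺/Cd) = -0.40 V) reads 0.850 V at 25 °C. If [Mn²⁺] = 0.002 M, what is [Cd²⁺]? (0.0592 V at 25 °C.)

0.46 M

From the Nernst equation, log Q = n(E° − E)/0.0592 = 2(0.78 − 0.850)/0.0592 = -2.365, so Q = 0.00432.
With Q = [Mn²⁺]/[Cd²⁺] and the known concentrations, [Cd²⁺] in the denominator gives [Cd²⁺] = 0.46 M.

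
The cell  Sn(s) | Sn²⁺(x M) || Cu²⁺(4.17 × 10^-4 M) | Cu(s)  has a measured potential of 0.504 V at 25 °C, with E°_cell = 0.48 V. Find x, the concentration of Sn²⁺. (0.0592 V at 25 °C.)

From the Nernst equation, log Q = n(E° − E)/0.0592 = 2(0.48 − 0.504)/0.0592 = -0.811, so Q = 0.155.
With Q = [Sn²⁺]/[Cu²⁺] and the known concentrations, [Sn²⁺] in the numerator gives [Sn²⁺] = 6.4 × 10^-5 M.

6.4 × 10^-5 M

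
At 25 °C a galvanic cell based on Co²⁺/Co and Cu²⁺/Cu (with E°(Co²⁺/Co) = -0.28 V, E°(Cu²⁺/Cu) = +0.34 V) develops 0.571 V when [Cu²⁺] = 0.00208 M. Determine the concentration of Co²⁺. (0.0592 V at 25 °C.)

From the Nernst equation, log Q = n(E° − E)/0.0592 = 2(0.62 − 0.571)/0.0592 = 1.655, so Q = 45.2.
With Q = [Co²⁺]/[Cu²⁺] and the known concentrations, [Co²⁺] in the numerator gives [Co²⁺] = 0.094 M.

0.094 M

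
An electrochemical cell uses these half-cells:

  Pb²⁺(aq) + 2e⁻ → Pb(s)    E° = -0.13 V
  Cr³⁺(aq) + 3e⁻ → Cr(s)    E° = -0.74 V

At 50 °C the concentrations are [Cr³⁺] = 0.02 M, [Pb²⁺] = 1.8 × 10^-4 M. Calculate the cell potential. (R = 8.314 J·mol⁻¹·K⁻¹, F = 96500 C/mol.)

The Pb²⁺/Pb couple has the higher reduction potential and acts as the cathode, so E°_cell = -0.13 − (-0.74) = 0.61 V.
Balancing electrons gives n = 6; the reaction quotient is Q = [Cr³⁺]^2/[Pb²⁺]^3 = 6.86 × 10^7.
E = E° − (RT/nF) ln Q = 0.61 − (8.314×323)/(6×96500) × (18.044) = 0.610 − 0.084 = 0.526 V.

0.526 V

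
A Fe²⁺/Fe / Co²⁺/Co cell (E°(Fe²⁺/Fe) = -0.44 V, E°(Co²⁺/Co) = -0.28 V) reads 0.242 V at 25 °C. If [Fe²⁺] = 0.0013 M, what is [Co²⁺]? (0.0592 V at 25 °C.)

0.77 M

From the Nernst equation, log Q = n(E° − E)/0.0592 = 2(0.16 − 0.242)/0.0592 = -2.770, so Q = 0.00170.
With Q = [Fe²⁺]/[Co²⁺] and the known concentrations, [Co²⁺] in the denominator gives [Co²⁺] = 0.77 M.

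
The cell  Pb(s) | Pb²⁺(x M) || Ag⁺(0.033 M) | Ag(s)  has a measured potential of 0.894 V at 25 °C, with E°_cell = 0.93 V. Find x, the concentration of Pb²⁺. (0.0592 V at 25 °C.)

0.018 M

From the Nernst equation, log Q = n(E° − E)/0.0592 = 2(0.93 − 0.894)/0.0592 = 1.216, so Q = 16.5.
With Q = [Pb²⁺]/[Ag⁺]^2 and the known concentrations, [Pb²⁺] in the numerator gives [Pb²⁺] = 0.018 M.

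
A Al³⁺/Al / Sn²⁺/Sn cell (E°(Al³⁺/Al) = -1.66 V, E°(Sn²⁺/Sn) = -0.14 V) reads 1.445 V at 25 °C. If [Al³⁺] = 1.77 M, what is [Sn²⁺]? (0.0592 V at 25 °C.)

From the Nernst equation, log Q = n(E° − E)/0.0592 = 6(1.52 − 1.445)/0.0592 = 7.601, so Q = 3.99 × 10^7.
With Q = [Al³⁺]^2/[Sn²⁺]^3 and the known concentrations, [Sn²⁺]^3 in the denominator gives [Sn²⁺] = 0.0043 M.

0.0043 M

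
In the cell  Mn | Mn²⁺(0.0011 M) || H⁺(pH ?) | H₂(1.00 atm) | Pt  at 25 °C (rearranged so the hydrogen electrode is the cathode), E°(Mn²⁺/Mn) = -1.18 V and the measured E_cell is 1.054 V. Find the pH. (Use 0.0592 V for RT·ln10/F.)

pH = 3.61

E°_cell = 1.18 V and n = 2.
log Q = n(E° − E)/0.0592 = 2×(1.18 − 1.054)/0.0592 = 4.257.
With Q = [Mn²⁺]·P(H₂) / [H⁺]^2, solving for [H⁺] gives log[H⁺] = -3.608, so pH = 3.61.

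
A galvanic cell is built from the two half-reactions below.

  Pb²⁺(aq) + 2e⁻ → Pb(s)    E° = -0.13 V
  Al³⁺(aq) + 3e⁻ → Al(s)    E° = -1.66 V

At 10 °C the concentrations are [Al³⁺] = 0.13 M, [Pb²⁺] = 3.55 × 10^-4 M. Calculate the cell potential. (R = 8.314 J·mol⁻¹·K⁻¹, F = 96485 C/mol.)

1.45 V

The Pb²⁺/Pb couple has the higher reduction potential and acts as the cathode, so E°_cell = -0.13 − (-1.66) = 1.53 V.
Balancing electrons gives n = 6; the reaction quotient is Q = [Al³⁺]^2/[Pb²⁺]^3 = 3.78 × 10^8.
E = E° − (RT/nF) ln Q = 1.53 − (8.314×283)/(6×96485) × (19.750) = 1.530 − 0.080 = 1.450 V.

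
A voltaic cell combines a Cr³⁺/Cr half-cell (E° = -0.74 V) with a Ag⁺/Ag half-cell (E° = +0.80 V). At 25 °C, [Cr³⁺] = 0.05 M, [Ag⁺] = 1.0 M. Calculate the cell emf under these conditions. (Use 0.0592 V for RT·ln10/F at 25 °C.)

The Ag⁺/Ag couple has the higher reduction potential and acts as the cathode, so E°_cell = +0.80 − (-0.74) = 1.54 V.
Balancing electrons gives n = 3; the reaction quotient is Q = [Cr³⁺]/[Ag⁺]^3 = 0.0500.
At 25 °C, E = E° − (0.0592/n) log Q = 1.54 − (0.0592/3)(-1.301) = 1.540 + 0.026 = 1.566 V.

1.57 V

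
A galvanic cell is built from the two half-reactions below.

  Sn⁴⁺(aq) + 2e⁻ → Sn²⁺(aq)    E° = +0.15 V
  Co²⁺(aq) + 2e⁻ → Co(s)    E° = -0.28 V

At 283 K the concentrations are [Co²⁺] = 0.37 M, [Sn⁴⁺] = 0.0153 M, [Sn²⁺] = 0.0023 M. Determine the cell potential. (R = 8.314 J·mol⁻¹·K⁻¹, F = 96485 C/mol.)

0.465 V

The Sn⁴⁺/Sn²⁺ couple has the higher reduction potential and acts as the cathode, so E°_cell = +0.15 − (-0.28) = 0.43 V.
Balancing electrons gives n = 2; the reaction quotient is Q = [Co²⁺]·[Sn²⁺]/[Sn⁴⁺] = 0.0556.
E = E° − (RT/nF) ln Q = 0.43 − (8.314×283)/(2×96485) × (-2.889) = 0.430 + 0.035 = 0.465 V.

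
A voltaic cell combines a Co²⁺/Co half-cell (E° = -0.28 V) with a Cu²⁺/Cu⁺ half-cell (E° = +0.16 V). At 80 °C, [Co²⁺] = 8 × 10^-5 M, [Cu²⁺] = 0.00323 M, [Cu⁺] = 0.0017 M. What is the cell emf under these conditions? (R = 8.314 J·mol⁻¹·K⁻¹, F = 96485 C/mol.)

0.603 V

The Cu²⁺/Cu⁺ couple has the higher reduction potential and acts as the cathode, so E°_cell = +0.16 − (-0.28) = 0.44 V.
Balancing electrons gives n = 2; the reaction quotient is Q = [Co²⁺]·[Cu⁺]^2/[Cu²⁺]^2 = 2.22 × 10^-5.
E = E° − (RT/nF) ln Q = 0.44 − (8.314×353)/(2×96485) × (-10.717) = 0.440 + 0.163 = 0.603 V.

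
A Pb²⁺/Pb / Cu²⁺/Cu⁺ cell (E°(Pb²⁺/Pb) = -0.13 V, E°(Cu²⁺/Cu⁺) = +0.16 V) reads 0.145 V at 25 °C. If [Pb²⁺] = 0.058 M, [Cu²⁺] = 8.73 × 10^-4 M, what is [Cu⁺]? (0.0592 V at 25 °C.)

1.0 M

From the Nernst equation, log Q = n(E° − E)/0.0592 = 2(0.29 − 0.145)/0.0592 = 4.899, so Q = 7.92 × 10^4.
With Q = [Pb²⁺]·[Cu⁺]^2/[Cu²⁺]^2 and the known concentrations, [Cu⁺]^2 in the numerator gives [Cu⁺] = 1.0 M.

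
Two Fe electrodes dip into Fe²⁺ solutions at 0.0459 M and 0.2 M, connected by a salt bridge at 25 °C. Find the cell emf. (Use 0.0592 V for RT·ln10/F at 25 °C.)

Both half-cells are Fe²⁺/Fe, so E°_cell = 0. The concentrated side is the cathode; the cell reaction moves Fe²⁺ from high to low concentration with n = 2.
Q = [Fe²⁺]_dilute/[Fe²⁺]_conc = 0.0459/0.2 = 0.229.
E = 0 − (0.0592/2) log Q = −(0.0592/2)(-0.639) = 0.0189 V.

0.019 V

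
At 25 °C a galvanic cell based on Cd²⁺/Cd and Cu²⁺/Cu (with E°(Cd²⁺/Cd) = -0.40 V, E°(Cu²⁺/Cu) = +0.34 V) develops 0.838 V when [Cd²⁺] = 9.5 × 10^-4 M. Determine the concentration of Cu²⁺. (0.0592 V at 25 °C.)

1.9 M

From the Nernst equation, log Q = n(E° − E)/0.0592 = 2(0.74 − 0.838)/0.0592 = -3.311, so Q = 4.89 × 10^-4.
With Q = [Cd²⁺]/[Cu²⁺] and the known concentrations, [Cu²⁺] in the denominator gives [Cu²⁺] = 1.9 M.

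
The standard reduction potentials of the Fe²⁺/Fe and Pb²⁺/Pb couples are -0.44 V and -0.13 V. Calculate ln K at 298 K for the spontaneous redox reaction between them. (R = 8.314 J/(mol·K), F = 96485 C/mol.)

E°_cell = -0.13 − (-0.44) = 0.31 V, with n = 2 electrons transferred.
At equilibrium E = 0, so the Nernst equation gives ln K = nFE°/RT = (2)(96485)(0.31)/((8.314)(298)) = 24.14.

ln K = 24.1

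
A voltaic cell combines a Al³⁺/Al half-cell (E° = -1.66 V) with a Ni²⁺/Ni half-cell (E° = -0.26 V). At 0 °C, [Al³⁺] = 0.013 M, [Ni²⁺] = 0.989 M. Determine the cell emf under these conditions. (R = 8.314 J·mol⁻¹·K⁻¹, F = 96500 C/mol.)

The Ni²⁺/Ni couple has the higher reduction potential and acts as the cathode, so E°_cell = -0.26 − (-1.66) = 1.40 V.
Balancing electrons gives n = 6; the reaction quotient is Q = [Al³⁺]^2/[Ni²⁺]^3 = 1.75 × 10^-4.
E = E° − (RT/nF) ln Q = 1.40 − (8.314×273)/(6×96500) × (-8.652) = 1.400 + 0.034 = 1.434 V.

1.43 V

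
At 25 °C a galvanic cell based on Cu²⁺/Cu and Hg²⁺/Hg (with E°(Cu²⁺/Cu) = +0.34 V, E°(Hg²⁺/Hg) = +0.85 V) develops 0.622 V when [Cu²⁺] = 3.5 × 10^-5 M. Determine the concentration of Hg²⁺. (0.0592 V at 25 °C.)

From the Nernst equation, log Q = n(E° − E)/0.0592 = 2(0.51 − 0.622)/0.0592 = -3.784, so Q = 1.65 × 10^-4.
With Q = [Cu²⁺]/[Hg²⁺] and the known concentrations, [Hg²⁺] in the denominator gives [Hg²⁺] = 0.21 M.

0.21 M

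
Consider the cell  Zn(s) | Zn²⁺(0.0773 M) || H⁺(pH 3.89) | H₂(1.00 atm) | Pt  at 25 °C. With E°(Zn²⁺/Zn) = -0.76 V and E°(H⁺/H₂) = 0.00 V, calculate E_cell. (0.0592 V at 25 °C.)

The hydrogen couple is the cathode, so E°_cell = 0.76 V; n = 2.
[H⁺] = 10^(−3.89) = 1.3 × 10^-4 M, and Q = [Zn²⁺]·P(H₂) / [H⁺]^2 = 4.66 × 10^6.
E = E° − (0.0592/2) log Q = 0.76 − (0.0592/2)(6.668) = 0.563 V.

0.56 V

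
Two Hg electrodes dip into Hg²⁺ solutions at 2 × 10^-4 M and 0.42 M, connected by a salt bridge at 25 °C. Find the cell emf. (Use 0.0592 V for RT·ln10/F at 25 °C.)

Both half-cells are Hg²⁺/Hg, so E°_cell = 0. The concentrated side is the cathode; the cell reaction moves Hg²⁺ from high to low concentration with n = 2.
Q = [Hg²⁺]_dilute/[Hg²⁺]_conc = 2 × 10^-4/0.42 = 4.76 × 10^-4.
E = 0 − (0.0592/2) log Q = −(0.0592/2)(-3.322) = 0.0983 V.

0.098 V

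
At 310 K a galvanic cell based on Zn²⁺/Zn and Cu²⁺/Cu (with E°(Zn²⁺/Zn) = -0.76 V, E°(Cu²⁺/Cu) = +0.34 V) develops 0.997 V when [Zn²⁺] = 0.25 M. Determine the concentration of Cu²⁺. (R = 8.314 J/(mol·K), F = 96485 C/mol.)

From the Nernst equation, ln Q = nF(E° − E)/RT = 2×96485×(1.10 − 0.997)/(8.314×310) = 7.712, so Q = 2230.
With Q = [Zn²⁺]/[Cu²⁺] and the known concentrations, [Cu²⁺] in the denominator gives [Cu²⁺] = 1.1 × 10^-4 M.

1.1 × 10^-4 M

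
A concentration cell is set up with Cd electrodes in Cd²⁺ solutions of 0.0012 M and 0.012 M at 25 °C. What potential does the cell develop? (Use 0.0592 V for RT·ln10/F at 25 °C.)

0.030 V

Both half-cells are Cd²⁺/Cd, so E°_cell = 0. The concentrated side is the cathode; the cell reaction moves Cd²⁺ from high to low concentration with n = 2.
Q = [Cd²⁺]_dilute/[Cd²⁺]_conc = 0.0012/0.012 = 0.100.
E = 0 − (0.0592/2) log Q = −(0.0592/2)(-1.000) = 0.0296 V.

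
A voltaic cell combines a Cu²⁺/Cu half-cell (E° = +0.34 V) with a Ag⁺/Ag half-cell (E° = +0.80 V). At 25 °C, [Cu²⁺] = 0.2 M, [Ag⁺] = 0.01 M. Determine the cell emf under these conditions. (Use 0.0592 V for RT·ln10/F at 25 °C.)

0.362 V

The Ag⁺/Ag couple has the higher reduction potential and acts as the cathode, so E°_cell = +0.80 − (+0.34) = 0.46 V.
Balancing electrons gives n = 2; the reaction quotient is Q = [Cu²⁺]/[Ag⁺]^2 = 2000.
At 25 °C, E = E° − (0.0592/n) log Q = 0.46 − (0.0592/2)(3.301) = 0.460 − 0.098 = 0.362 V.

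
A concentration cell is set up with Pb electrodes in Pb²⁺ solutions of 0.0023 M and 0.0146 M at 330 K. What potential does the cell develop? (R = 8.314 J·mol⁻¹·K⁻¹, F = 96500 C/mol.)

0.026 V

Both half-cells are Pb²⁺/Pb, so E°_cell = 0. The concentrated side is the cathode; the cell reaction moves Pb²⁺ from high to low concentration with n = 2.
Q = [Pb²⁺]_dilute/[Pb²⁺]_conc = 0.0023/0.0146 = 0.158.
E = 0 − (RT/nF) ln Q = −((8.314×330)/(2×96500))(-1.848) = 0.0263 V.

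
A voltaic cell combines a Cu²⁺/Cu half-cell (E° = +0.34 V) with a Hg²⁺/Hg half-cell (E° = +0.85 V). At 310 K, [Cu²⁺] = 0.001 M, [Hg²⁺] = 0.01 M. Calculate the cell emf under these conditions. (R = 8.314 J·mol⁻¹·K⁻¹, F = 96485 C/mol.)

0.541 V

The Hg²⁺/Hg couple has the higher reduction potential and acts as the cathode, so E°_cell = +0.85 − (+0.34) = 0.51 V.
Balancing electrons gives n = 2; the reaction quotient is Q = [Cu²⁺]/[Hg²⁺] = 0.100.
E = E° − (RT/nF) ln Q = 0.51 − (8.314×310)/(2×96485) × (-2.303) = 0.510 + 0.031 = 0.541 V.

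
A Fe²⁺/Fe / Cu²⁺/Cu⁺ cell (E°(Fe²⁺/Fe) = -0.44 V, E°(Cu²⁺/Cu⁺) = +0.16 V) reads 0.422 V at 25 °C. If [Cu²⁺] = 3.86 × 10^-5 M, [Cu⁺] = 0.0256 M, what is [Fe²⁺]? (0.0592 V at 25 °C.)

2.3 M

From the Nernst equation, log Q = n(E° − E)/0.0592 = 2(0.60 − 0.422)/0.0592 = 6.014, so Q = 1.03 × 10^6.
With Q = [Fe²⁺]·[Cu⁺]^2/[Cu²⁺]^2 and the known concentrations, [Fe²⁺] in the numerator gives [Fe²⁺] = 2.3 M.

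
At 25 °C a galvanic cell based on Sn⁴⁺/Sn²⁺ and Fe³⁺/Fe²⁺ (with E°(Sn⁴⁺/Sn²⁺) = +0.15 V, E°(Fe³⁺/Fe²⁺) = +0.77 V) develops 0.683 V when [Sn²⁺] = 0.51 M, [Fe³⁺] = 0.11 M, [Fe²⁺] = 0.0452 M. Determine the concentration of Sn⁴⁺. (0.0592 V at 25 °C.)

From the Nernst equation, log Q = n(E° − E)/0.0592 = 2(0.62 − 0.683)/0.0592 = -2.128, so Q = 0.00744.
With Q = [Sn⁴⁺]·[Fe²⁺]^2/([Sn²⁺]·[Fe³⁺]^2) and the known concentrations, [Sn⁴⁺] in the numerator gives [Sn⁴⁺] = 0.022 M.

0.022 M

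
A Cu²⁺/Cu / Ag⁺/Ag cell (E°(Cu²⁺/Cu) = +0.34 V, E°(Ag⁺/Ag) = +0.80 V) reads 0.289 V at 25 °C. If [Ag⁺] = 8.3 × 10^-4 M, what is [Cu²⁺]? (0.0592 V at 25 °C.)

From the Nernst equation, log Q = n(E° − E)/0.0592 = 2(0.46 − 0.289)/0.0592 = 5.777, so Q = 5.98 × 10^5.
With Q = [Cu²⁺]/[Ag⁺]^2 and the known concentrations, [Cu²⁺] in the numerator gives [Cu²⁺] = 0.41 M.

0.41 M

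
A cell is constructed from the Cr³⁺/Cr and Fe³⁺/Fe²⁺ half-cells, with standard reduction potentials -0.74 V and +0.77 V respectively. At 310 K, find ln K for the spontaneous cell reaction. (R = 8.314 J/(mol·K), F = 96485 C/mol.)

E°_cell = +0.77 − (-0.74) = 1.51 V, with n = 3 electrons transferred.
At equilibrium E = 0, so the Nernst equation gives ln K = nFE°/RT = (3)(96485)(1.51)/((8.314)(310)) = 169.58.

ln K = 169.6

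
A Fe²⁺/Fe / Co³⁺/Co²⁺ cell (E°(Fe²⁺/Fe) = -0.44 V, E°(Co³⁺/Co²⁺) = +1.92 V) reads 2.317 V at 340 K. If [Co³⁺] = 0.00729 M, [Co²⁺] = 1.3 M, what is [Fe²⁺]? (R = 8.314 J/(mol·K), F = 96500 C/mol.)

5.9 × 10^-4 M

From the Nernst equation, ln Q = nF(E° − E)/RT = 2×96500×(2.36 − 2.317)/(8.314×340) = 2.936, so Q = 18.8.
With Q = [Fe²⁺]·[Co²⁺]^2/[Co³⁺]^2 and the known concentrations, [Fe²⁺] in the numerator gives [Fe²⁺] = 5.9 × 10^-4 M.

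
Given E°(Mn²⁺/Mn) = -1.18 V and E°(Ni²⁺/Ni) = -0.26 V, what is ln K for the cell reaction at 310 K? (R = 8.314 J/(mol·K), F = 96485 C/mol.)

E°_cell = -0.26 − (-1.18) = 0.92 V, with n = 2 electrons transferred.
At equilibrium E = 0, so the Nernst equation gives ln K = nFE°/RT = (2)(96485)(0.92)/((8.314)(310)) = 68.88.

ln K = 68.9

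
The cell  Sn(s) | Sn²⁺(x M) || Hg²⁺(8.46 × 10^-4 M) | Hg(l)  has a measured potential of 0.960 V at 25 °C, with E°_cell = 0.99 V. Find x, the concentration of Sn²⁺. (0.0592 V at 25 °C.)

From the Nernst equation, log Q = n(E° − E)/0.0592 = 2(0.99 − 0.960)/0.0592 = 1.014, so Q = 10.3.
With Q = [Sn²⁺]/[Hg²⁺] and the known concentrations, [Sn²⁺] in the numerator gives [Sn²⁺] = 0.0087 M.

0.0087 M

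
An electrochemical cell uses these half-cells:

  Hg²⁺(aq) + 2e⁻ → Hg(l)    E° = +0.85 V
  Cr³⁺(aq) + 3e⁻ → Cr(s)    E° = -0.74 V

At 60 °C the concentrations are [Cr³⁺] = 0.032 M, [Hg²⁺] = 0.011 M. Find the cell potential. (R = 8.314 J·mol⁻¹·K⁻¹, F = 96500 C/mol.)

1.56 V

The Hg²⁺/Hg couple has the higher reduction potential and acts as the cathode, so E°_cell = +0.85 − (-0.74) = 1.59 V.
Balancing electrons gives n = 6; the reaction quotient is Q = [Cr³⁺]^2/[Hg²⁺]^3 = 769.
E = E° − (RT/nF) ln Q = 1.59 − (8.314×333)/(6×96500) × (6.646) = 1.590 − 0.032 = 1.558 V.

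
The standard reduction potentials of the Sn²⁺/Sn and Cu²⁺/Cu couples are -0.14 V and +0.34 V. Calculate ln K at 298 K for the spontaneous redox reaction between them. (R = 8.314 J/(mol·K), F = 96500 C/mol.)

ln K = 37.4

E°_cell = +0.34 − (-0.14) = 0.48 V, with n = 2 electrons transferred.
At equilibrium E = 0, so the Nernst equation gives ln K = nFE°/RT = (2)(96500)(0.48)/((8.314)(298)) = 37.39.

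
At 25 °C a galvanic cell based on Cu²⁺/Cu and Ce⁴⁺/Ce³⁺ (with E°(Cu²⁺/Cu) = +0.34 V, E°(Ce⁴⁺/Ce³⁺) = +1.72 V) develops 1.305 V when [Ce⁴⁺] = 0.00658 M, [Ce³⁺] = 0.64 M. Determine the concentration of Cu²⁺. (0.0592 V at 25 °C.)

0.036 M

From the Nernst equation, log Q = n(E° − E)/0.0592 = 2(1.38 − 1.305)/0.0592 = 2.534, so Q = 342.
With Q = [Cu²⁺]·[Ce³⁺]^2/[Ce⁴⁺]^2 and the known concentrations, [Cu²⁺] in the numerator gives [Cu²⁺] = 0.036 M.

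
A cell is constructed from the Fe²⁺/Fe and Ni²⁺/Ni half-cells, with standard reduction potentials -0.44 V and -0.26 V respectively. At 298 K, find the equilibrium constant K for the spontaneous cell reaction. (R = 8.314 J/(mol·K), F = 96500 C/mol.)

1.2 × 10^6

E°_cell = -0.26 − (-0.44) = 0.18 V, with n = 2 electrons transferred.
At equilibrium E = 0, so the Nernst equation gives ln K = nFE°/RT = (2)(96500)(0.18)/((8.314)(298)) = 14.02.
K = e^14.02 = 1.2 × 10^6.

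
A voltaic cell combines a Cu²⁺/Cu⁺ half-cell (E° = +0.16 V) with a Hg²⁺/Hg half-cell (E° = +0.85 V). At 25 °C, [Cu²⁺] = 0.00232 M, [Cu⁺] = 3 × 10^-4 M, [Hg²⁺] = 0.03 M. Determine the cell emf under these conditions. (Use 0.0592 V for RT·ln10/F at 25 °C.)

0.592 V

The Hg²⁺/Hg couple has the higher reduction potential and acts as the cathode, so E°_cell = +0.85 − (+0.16) = 0.69 V.
Balancing electrons gives n = 2; the reaction quotient is Q = [Cu²⁺]^2/([Cu⁺]^2·[Hg²⁺]) = 1990.
At 25 °C, E = E° − (0.0592/n) log Q = 0.69 − (0.0592/2)(3.300) = 0.690 − 0.098 = 0.592 V.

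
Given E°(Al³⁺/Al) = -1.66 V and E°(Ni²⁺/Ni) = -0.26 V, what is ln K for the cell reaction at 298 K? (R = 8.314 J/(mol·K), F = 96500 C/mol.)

E°_cell = -0.26 − (-1.66) = 1.40 V, with n = 6 electrons transferred.
At equilibrium E = 0, so the Nernst equation gives ln K = nFE°/RT = (6)(96500)(1.40)/((8.314)(298)) = 327.18.

ln K = 327.2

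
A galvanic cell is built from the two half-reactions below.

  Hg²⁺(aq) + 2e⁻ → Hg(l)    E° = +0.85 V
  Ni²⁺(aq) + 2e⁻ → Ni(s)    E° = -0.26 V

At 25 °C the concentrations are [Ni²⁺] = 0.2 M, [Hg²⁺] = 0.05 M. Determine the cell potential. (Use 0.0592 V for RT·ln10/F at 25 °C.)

The Hg²⁺/Hg couple has the higher reduction potential and acts as the cathode, so E°_cell = +0.85 − (-0.26) = 1.11 V.
Balancing electrons gives n = 2; the reaction quotient is Q = [Ni²⁺]/[Hg²⁺] = 4.00.
At 25 °C, E = E° − (0.0592/n) log Q = 1.11 − (0.0592/2)(0.602) = 1.110 − 0.018 = 1.092 V.

1.09 V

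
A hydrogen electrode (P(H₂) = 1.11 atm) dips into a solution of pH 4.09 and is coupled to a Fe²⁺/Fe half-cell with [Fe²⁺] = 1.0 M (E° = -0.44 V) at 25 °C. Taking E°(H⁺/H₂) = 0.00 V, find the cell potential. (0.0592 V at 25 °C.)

0.20 V

The hydrogen couple is the cathode, so E°_cell = 0.44 V; n = 2.
[H⁺] = 10^(−4.09) = 8.1 × 10^-5 M, and Q = [Fe²⁺]·P(H₂) / [H⁺]^2 = 1.68 × 10^8.
E = E° − (0.0592/2) log Q = 0.44 − (0.0592/2)(8.225) = 0.197 V.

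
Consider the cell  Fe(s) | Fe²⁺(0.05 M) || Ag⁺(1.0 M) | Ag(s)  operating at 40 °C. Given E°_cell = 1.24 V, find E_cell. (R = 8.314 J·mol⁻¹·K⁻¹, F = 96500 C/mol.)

Balancing electrons gives n = 2; the reaction quotient is Q = [Fe²⁺]/[Ag⁺]^2 = 0.0500.
E = E° − (RT/nF) ln Q = 1.24 − (8.314×313)/(2×96500) × (-2.996) = 1.240 + 0.040 = 1.280 V.

1.28 V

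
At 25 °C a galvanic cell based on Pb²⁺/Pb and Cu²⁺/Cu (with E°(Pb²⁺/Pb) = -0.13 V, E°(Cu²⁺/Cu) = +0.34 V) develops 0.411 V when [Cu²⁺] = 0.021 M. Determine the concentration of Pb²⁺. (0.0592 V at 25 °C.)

2.1 M

From the Nernst equation, log Q = n(E° − E)/0.0592 = 2(0.47 − 0.411)/0.0592 = 1.993, so Q = 98.5.
With Q = [Pb²⁺]/[Cu²⁺] and the known concentrations, [Pb²⁺] in the numerator gives [Pb²⁺] = 2.1 M.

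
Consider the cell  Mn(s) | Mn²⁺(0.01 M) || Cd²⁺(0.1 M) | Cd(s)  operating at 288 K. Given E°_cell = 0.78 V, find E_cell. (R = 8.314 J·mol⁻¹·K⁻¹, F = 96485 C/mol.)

Balancing electrons gives n = 2; the reaction quotient is Q = [Mn²⁺]/[Cd²⁺] = 0.100.
E = E° − (RT/nF) ln Q = 0.78 − (8.314×288)/(2×96485) × (-2.303) = 0.780 + 0.029 = 0.809 V.

0.809 V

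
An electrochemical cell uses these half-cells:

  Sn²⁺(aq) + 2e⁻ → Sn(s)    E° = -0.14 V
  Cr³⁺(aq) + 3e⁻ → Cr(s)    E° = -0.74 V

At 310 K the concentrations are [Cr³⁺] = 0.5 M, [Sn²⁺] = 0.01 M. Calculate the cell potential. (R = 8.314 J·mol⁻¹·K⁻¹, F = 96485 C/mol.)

0.545 V

The Sn²⁺/Sn couple has the higher reduction potential and acts as the cathode, so E°_cell = -0.14 − (-0.74) = 0.60 V.
Balancing electrons gives n = 6; the reaction quotient is Q = [Cr³⁺]^2/[Sn²⁺]^3 = 2.5 × 10^5.
E = E° − (RT/nF) ln Q = 0.60 − (8.314×310)/(6×96485) × (12.429) = 0.600 − 0.055 = 0.545 V.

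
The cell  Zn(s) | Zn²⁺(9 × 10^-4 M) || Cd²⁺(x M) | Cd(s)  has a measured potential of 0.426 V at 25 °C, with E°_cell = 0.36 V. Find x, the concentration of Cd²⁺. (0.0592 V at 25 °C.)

From the Nernst equation, log Q = n(E° − E)/0.0592 = 2(0.36 − 0.426)/0.0592 = -2.230, so Q = 0.00589.
With Q = [Zn²⁺]/[Cd²⁺] and the known concentrations, [Cd²⁺] in the denominator gives [Cd²⁺] = 0.15 M.

0.15 M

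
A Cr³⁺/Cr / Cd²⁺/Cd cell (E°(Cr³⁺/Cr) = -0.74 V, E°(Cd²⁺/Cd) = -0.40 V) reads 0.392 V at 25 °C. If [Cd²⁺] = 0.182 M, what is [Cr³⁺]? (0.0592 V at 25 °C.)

1.8 × 10^-4 M

From the Nernst equation, log Q = n(E° − E)/0.0592 = 6(0.34 − 0.392)/0.0592 = -5.270, so Q = 5.37 × 10^-6.
With Q = [Cr³⁺]^2/[Cd²⁺]^3 and the known concentrations, [Cr³⁺]^2 in the numerator gives [Cr³⁺] = 1.8 × 10^-4 M.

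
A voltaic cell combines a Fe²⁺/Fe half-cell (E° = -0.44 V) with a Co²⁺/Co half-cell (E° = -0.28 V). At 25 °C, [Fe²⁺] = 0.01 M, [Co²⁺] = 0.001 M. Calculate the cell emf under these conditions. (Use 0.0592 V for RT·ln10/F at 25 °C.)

The Co²⁺/Co couple has the higher reduction potential and acts as the cathode, so E°_cell = -0.28 − (-0.44) = 0.16 V.
Balancing electrons gives n = 2; the reaction quotient is Q = [Fe²⁺]/[Co²⁺] = 10.0.
At 25 °C, E = E° − (0.0592/n) log Q = 0.16 − (0.0592/2)(1.000) = 0.160 − 0.030 = 0.130 V.

0.130 V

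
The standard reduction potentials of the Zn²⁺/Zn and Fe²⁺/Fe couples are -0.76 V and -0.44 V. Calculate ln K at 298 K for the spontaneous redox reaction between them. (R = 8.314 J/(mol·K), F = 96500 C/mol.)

E°_cell = -0.44 − (-0.76) = 0.32 V, with n = 2 electrons transferred.
At equilibrium E = 0, so the Nernst equation gives ln K = nFE°/RT = (2)(96500)(0.32)/((8.314)(298)) = 24.93.

ln K = 24.9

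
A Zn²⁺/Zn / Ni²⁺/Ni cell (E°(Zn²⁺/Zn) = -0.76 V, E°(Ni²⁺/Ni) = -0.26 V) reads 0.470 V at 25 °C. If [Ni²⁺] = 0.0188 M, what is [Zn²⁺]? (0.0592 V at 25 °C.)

From the Nernst equation, log Q = n(E° − E)/0.0592 = 2(0.50 − 0.470)/0.0592 = 1.014, so Q = 10.3.
With Q = [Zn²⁺]/[Ni²⁺] and the known concentrations, [Zn²⁺] in the numerator gives [Zn²⁺] = 0.19 M.

0.19 M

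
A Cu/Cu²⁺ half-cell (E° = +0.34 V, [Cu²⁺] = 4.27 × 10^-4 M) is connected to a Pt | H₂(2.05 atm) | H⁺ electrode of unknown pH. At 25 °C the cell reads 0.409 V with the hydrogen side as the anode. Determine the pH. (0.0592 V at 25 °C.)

E°_cell = 0.34 V and n = 2.
log Q = n(E° − E)/0.0592 = 2×(0.34 − 0.409)/0.0592 = -2.331.
With Q = [H⁺]^2 / ([Cu²⁺]·P(H₂)), solving for [H⁺] gives log[H⁺] = -2.694, so pH = 2.69.

pH = 2.69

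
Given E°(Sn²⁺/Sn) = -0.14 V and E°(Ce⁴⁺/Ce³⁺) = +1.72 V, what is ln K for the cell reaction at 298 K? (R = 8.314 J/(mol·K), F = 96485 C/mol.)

E°_cell = +1.72 − (-0.14) = 1.86 V, with n = 2 electrons transferred.
At equilibrium E = 0, so the Nernst equation gives ln K = nFE°/RT = (2)(96485)(1.86)/((8.314)(298)) = 144.87.

ln K = 144.9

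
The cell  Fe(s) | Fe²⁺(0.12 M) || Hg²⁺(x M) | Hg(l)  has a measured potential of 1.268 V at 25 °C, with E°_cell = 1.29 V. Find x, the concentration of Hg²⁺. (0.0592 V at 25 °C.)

From the Nernst equation, log Q = n(E° − E)/0.0592 = 2(1.29 − 1.268)/0.0592 = 0.743, so Q = 5.54.
With Q = [Fe²⁺]/[Hg²⁺] and the known concentrations, [Hg²⁺] in the denominator gives [Hg²⁺] = 0.022 M.

0.022 M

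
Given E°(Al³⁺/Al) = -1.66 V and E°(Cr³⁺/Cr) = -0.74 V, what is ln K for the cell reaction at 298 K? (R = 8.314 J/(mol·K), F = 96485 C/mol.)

E°_cell = -0.74 − (-1.66) = 0.92 V, with n = 3 electrons transferred.
At equilibrium E = 0, so the Nernst equation gives ln K = nFE°/RT = (3)(96485)(0.92)/((8.314)(298)) = 107.48.

ln K = 107.5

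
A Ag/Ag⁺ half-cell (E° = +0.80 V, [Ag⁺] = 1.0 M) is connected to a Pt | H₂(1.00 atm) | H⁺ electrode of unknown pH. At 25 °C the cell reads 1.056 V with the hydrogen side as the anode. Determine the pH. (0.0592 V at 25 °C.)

pH = 4.32

E°_cell = 0.80 V and n = 2.
log Q = n(E° − E)/0.0592 = 2×(0.80 − 1.056)/0.0592 = -8.649.
With Q = [H⁺]^2 / ([Ag⁺]^2·P(H₂)), solving for [H⁺] gives log[H⁺] = -4.324, so pH = 4.32.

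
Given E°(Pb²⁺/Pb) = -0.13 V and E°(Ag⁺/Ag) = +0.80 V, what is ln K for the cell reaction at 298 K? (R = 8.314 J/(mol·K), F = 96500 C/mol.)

ln K = 72.4

E°_cell = +0.80 − (-0.13) = 0.93 V, with n = 2 electrons transferred.
At equilibrium E = 0, so the Nernst equation gives ln K = nFE°/RT = (2)(96500)(0.93)/((8.314)(298)) = 72.45.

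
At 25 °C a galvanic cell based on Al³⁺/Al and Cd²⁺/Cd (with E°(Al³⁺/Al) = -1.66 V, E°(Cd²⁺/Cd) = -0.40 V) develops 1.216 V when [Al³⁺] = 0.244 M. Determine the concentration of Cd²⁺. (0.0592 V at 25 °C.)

From the Nernst equation, log Q = n(E° − E)/0.0592 = 6(1.26 − 1.216)/0.0592 = 4.459, so Q = 2.88 × 10^4.
With Q = [Al³⁺]^2/[Cd²⁺]^3 and the known concentrations, [Cd²⁺]^3 in the denominator gives [Cd²⁺] = 0.013 M.

0.013 M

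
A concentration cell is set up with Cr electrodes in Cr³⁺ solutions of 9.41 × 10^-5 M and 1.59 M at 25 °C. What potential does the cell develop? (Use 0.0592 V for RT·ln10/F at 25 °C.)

0.083 V

Both half-cells are Cr³⁺/Cr, so E°_cell = 0. The concentrated side is the cathode; the cell reaction moves Cr³⁺ from high to low concentration with n = 3.
Q = [Cr³⁺]_dilute/[Cr³⁺]_conc = 9.41 × 10^-5/1.59 = 5.92 × 10^-5.
E = 0 − (0.0592/3) log Q = −(0.0592/3)(-4.228) = 0.0834 V.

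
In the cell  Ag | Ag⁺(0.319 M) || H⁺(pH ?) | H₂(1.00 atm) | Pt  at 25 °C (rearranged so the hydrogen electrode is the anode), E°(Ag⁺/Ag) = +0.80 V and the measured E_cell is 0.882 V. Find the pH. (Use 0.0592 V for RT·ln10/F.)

pH = 1.88

E°_cell = 0.80 V and n = 2.
log Q = n(E° − E)/0.0592 = 2×(0.80 − 0.882)/0.0592 = -2.770.
With Q = [H⁺]^2 / ([Ag⁺]^2·P(H₂)), solving for [H⁺] gives log[H⁺] = -1.881, so pH = 1.88.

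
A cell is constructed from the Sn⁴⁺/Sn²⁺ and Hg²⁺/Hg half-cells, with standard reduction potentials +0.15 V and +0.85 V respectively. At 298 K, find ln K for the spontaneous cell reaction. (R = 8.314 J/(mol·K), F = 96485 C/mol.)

ln K = 54.5

E°_cell = +0.85 − (+0.15) = 0.70 V, with n = 2 electrons transferred.
At equilibrium E = 0, so the Nernst equation gives ln K = nFE°/RT = (2)(96485)(0.70)/((8.314)(298)) = 54.52.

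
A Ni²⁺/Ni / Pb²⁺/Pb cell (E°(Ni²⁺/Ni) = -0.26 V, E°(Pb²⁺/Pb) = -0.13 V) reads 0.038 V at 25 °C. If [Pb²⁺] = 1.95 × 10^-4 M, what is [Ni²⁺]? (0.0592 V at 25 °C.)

From the Nernst equation, log Q = n(E° − E)/0.0592 = 2(0.13 − 0.038)/0.0592 = 3.108, so Q = 1280.
With Q = [Ni²⁺]/[Pb²⁺] and the known concentrations, [Ni²⁺] in the numerator gives [Ni²⁺] = 0.25 M.

0.25 M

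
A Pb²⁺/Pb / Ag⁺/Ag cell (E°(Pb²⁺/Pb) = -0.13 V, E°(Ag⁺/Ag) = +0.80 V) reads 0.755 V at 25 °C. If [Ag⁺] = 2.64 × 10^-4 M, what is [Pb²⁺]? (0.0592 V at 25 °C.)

0.057 M

From the Nernst equation, log Q = n(E° − E)/0.0592 = 2(0.93 − 0.755)/0.0592 = 5.912, so Q = 8.17 × 10^5.
With Q = [Pb²⁺]/[Ag⁺]^2 and the known concentrations, [Pb²⁺] in the numerator gives [Pb²⁺] = 0.057 M.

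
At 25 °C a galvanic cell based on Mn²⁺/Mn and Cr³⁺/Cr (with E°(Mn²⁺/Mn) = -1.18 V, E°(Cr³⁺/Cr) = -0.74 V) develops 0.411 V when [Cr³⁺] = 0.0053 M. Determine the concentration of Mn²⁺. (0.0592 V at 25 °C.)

0.29 M

From the Nernst equation, log Q = n(E° − E)/0.0592 = 6(0.44 − 0.411)/0.0592 = 2.939, so Q = 869.
With Q = [Mn²⁺]^3/[Cr³⁺]^2 and the known concentrations, [Mn²⁺]^3 in the numerator gives [Mn²⁺] = 0.29 M.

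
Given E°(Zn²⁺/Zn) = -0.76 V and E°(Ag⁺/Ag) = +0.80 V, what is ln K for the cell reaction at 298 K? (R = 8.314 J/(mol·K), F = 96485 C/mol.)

ln K = 121.5

E°_cell = +0.80 − (-0.76) = 1.56 V, with n = 2 electrons transferred.
At equilibrium E = 0, so the Nernst equation gives ln K = nFE°/RT = (2)(96485)(1.56)/((8.314)(298)) = 121.50.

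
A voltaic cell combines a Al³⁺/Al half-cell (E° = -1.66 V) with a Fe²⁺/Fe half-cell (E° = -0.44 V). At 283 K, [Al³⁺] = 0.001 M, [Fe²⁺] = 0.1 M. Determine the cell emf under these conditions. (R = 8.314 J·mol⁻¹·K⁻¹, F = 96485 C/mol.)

1.25 V

The Fe²⁺/Fe couple has the higher reduction potential and acts as the cathode, so E°_cell = -0.44 − (-1.66) = 1.22 V.
Balancing electrons gives n = 6; the reaction quotient is Q = [Al³⁺]^2/[Fe²⁺]^3 = 0.00100.
E = E° − (RT/nF) ln Q = 1.22 − (8.314×283)/(6×96485) × (-6.908) = 1.220 + 0.028 = 1.248 V.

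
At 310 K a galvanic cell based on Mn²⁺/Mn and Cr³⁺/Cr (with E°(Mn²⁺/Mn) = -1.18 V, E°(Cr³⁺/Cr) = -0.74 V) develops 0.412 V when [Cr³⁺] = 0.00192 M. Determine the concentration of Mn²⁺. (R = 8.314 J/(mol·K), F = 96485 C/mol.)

0.13 M

From the Nernst equation, ln Q = nF(E° − E)/RT = 6×96485×(0.44 − 0.412)/(8.314×310) = 6.289, so Q = 539.
With Q = [Mn²⁺]^3/[Cr³⁺]^2 and the known concentrations, [Mn²⁺]^3 in the numerator gives [Mn²⁺] = 0.13 M.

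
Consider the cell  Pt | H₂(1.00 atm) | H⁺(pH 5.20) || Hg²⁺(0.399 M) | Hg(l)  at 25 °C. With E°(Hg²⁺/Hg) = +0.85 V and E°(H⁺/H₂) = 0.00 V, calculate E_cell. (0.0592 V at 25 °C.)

The Hg²⁺/Hg couple is the cathode, so E°_cell = 0.85 V; n = 2.
[H⁺] = 10^(−5.20) = 6.3 × 10^-6 M, and Q = [H⁺]^2 / ([Hg²⁺]·P(H₂)) = 9.98 × 10^-11.
E = E° − (0.0592/2) log Q = 0.85 − (0.0592/2)(-10.001) = 1.146 V.

1.15 V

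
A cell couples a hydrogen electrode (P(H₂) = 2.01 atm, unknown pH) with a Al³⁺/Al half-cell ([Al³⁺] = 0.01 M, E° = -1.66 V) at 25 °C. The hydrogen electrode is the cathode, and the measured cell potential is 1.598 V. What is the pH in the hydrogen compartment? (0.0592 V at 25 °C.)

E°_cell = 1.66 V and n = 6.
log Q = n(E° − E)/0.0592 = 6×(1.66 − 1.598)/0.0592 = 6.284.
With Q = [Al³⁺]^2·P(H₂)^3 / [H⁺]^6, solving for [H⁺] gives log[H⁺] = -1.562, so pH = 1.56.

pH = 1.56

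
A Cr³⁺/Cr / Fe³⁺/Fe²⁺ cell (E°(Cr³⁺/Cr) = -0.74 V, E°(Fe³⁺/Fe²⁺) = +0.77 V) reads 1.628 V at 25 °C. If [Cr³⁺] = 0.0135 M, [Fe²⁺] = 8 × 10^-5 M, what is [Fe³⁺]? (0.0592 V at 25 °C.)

From the Nernst equation, log Q = n(E° − E)/0.0592 = 3(1.51 − 1.628)/0.0592 = -5.980, so Q = 1.05 × 10^-6.
With Q = [Cr³⁺]·[Fe²⁺]^3/[Fe³⁺]^3 and the known concentrations, [Fe³⁺]^3 in the denominator gives [Fe³⁺] = 0.0019 M.

0.0019 M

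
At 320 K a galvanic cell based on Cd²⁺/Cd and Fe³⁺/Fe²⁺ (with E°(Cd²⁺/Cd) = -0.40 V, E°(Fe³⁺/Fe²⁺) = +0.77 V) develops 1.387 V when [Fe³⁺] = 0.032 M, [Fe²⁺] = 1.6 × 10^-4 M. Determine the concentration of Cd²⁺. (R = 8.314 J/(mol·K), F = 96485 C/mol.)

From the Nernst equation, ln Q = nF(E° − E)/RT = 2×96485×(1.17 − 1.387)/(8.314×320) = -15.739, so Q = 1.46 × 10^-7.
With Q = [Cd²⁺]·[Fe²⁺]^2/[Fe³⁺]^2 and the known concentrations, [Cd²⁺] in the numerator gives [Cd²⁺] = 0.0058 M.

0.0058 M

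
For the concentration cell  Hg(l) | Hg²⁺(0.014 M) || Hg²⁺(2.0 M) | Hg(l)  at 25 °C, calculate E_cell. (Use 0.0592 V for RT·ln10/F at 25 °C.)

0.064 V

Both half-cells are Hg²⁺/Hg, so E°_cell = 0. The concentrated side is the cathode; the cell reaction moves Hg²⁺ from high to low concentration with n = 2.
Q = [Hg²⁺]_dilute/[Hg²⁺]_conc = 0.014/2.0 = 0.00700.
E = 0 − (0.0592/2) log Q = −(0.0592/2)(-2.155) = 0.0638 V.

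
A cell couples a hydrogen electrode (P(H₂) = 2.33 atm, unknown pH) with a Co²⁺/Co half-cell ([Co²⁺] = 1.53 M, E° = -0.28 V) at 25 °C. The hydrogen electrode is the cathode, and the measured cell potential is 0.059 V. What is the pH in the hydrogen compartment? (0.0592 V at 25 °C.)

pH = 3.46

E°_cell = 0.28 V and n = 2.
log Q = n(E° − E)/0.0592 = 2×(0.28 − 0.059)/0.0592 = 7.466.
With Q = [Co²⁺]·P(H₂) / [H⁺]^2, solving for [H⁺] gives log[H⁺] = -3.457, so pH = 3.46.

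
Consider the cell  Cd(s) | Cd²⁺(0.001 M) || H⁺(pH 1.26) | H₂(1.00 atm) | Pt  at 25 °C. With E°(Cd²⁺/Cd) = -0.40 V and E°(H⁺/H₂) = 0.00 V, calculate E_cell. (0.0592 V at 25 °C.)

The hydrogen couple is the cathode, so E°_cell = 0.40 V; n = 2.
[H⁺] = 10^(−1.26) = 0.055 M, and Q = [Cd²⁺]·P(H₂) / [H⁺]^2 = 0.331.
E = E° − (0.0592/2) log Q = 0.40 − (0.0592/2)(-0.480) = 0.414 V.

0.41 V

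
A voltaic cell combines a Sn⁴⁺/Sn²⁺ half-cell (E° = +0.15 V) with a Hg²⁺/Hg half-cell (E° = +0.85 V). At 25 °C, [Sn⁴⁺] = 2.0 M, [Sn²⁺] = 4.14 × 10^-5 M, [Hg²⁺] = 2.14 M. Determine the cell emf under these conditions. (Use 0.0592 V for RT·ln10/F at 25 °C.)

0.571 V

The Hg²⁺/Hg couple has the higher reduction potential and acts as the cathode, so E°_cell = +0.85 − (+0.15) = 0.70 V.
Balancing electrons gives n = 2; the reaction quotient is Q = [Sn⁴⁺]/([Sn²⁺]·[Hg²⁺]) = 2.26 × 10^4.
At 25 °C, E = E° − (0.0592/n) log Q = 0.70 − (0.0592/2)(4.354) = 0.700 − 0.129 = 0.571 V.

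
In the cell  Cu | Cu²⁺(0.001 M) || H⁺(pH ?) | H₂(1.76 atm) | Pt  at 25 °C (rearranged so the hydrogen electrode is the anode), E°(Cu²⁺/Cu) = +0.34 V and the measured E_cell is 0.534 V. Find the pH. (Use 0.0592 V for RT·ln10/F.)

E°_cell = 0.34 V and n = 2.
log Q = n(E° − E)/0.0592 = 2×(0.34 − 0.534)/0.0592 = -6.554.
With Q = [H⁺]^2 / ([Cu²⁺]·P(H₂)), solving for [H⁺] gives log[H⁺] = -4.654, so pH = 4.65.

pH = 4.65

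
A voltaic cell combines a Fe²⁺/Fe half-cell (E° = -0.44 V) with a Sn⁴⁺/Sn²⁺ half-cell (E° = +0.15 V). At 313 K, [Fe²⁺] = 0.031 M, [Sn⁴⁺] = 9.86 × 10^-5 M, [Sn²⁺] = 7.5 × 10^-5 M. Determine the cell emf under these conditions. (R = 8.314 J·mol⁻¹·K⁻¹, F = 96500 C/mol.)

The Sn⁴⁺/Sn²⁺ couple has the higher reduction potential and acts as the cathode, so E°_cell = +0.15 − (-0.44) = 0.59 V.
Balancing electrons gives n = 2; the reaction quotient is Q = [Fe²⁺]·[Sn²⁺]/[Sn⁴⁺] = 0.0236.
E = E° − (RT/nF) ln Q = 0.59 − (8.314×313)/(2×96500) × (-3.747) = 0.590 + 0.051 = 0.641 V.

0.641 V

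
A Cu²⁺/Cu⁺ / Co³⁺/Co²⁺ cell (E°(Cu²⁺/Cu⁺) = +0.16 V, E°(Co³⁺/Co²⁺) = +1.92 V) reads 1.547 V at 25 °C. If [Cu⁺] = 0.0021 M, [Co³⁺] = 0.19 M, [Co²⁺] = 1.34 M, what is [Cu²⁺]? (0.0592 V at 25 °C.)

From the Nernst equation, log Q = n(E° − E)/0.0592 = 1(1.76 − 1.547)/0.0592 = 3.598, so Q = 3960.
With Q = [Cu²⁺]·[Co²⁺]/([Cu⁺]·[Co³⁺]) and the known concentrations, [Cu²⁺] in the numerator gives [Cu²⁺] = 1.2 M.

1.2 M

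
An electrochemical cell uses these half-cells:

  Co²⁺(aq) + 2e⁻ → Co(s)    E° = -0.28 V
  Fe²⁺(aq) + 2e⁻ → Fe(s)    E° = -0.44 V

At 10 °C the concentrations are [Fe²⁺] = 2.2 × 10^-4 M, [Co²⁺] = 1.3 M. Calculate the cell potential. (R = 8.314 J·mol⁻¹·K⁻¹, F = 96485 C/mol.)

The Co²⁺/Co couple has the higher reduction potential and acts as the cathode, so E°_cell = -0.28 − (-0.44) = 0.16 V.
Balancing electrons gives n = 2; the reaction quotient is Q = [Fe²⁺]/[Co²⁺] = 1.69 × 10^-4.
E = E° − (RT/nF) ln Q = 0.16 − (8.314×283)/(2×96485) × (-8.684) = 0.160 + 0.106 = 0.266 V.

0.266 V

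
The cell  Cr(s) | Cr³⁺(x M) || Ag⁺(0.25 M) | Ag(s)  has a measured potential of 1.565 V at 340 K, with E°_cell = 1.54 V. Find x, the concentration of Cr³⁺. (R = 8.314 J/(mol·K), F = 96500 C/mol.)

From the Nernst equation, ln Q = nF(E° − E)/RT = 3×96500×(1.54 − 1.565)/(8.314×340) = -2.560, so Q = 0.0773.
With Q = [Cr³⁺]/[Ag⁺]^3 and the known concentrations, [Cr³⁺] in the numerator gives [Cr³⁺] = 0.0012 M.

0.0012 M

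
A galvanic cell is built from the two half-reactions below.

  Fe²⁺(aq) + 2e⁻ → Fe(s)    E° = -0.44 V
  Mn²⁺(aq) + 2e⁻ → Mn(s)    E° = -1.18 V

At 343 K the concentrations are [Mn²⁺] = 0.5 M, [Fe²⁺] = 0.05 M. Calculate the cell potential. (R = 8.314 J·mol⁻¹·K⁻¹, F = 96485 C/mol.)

0.706 V

The Fe²⁺/Fe couple has the higher reduction potential and acts as the cathode, so E°_cell = -0.44 − (-1.18) = 0.74 V.
Balancing electrons gives n = 2; the reaction quotient is Q = [Mn²⁺]/[Fe²⁺] = 10.0.
E = E° − (RT/nF) ln Q = 0.74 − (8.314×343)/(2×96485) × (2.303) = 0.740 − 0.034 = 0.706 V.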